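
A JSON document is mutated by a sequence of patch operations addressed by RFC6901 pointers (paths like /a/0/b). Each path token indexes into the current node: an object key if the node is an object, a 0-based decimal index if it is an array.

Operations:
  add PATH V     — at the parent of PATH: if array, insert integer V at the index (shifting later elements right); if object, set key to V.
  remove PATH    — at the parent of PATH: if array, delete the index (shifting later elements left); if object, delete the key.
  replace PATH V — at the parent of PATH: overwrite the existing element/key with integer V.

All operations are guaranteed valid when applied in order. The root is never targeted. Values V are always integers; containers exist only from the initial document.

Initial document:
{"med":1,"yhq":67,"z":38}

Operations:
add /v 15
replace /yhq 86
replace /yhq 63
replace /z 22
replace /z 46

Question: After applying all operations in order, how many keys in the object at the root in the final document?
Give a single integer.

Answer: 4

Derivation:
After op 1 (add /v 15): {"med":1,"v":15,"yhq":67,"z":38}
After op 2 (replace /yhq 86): {"med":1,"v":15,"yhq":86,"z":38}
After op 3 (replace /yhq 63): {"med":1,"v":15,"yhq":63,"z":38}
After op 4 (replace /z 22): {"med":1,"v":15,"yhq":63,"z":22}
After op 5 (replace /z 46): {"med":1,"v":15,"yhq":63,"z":46}
Size at the root: 4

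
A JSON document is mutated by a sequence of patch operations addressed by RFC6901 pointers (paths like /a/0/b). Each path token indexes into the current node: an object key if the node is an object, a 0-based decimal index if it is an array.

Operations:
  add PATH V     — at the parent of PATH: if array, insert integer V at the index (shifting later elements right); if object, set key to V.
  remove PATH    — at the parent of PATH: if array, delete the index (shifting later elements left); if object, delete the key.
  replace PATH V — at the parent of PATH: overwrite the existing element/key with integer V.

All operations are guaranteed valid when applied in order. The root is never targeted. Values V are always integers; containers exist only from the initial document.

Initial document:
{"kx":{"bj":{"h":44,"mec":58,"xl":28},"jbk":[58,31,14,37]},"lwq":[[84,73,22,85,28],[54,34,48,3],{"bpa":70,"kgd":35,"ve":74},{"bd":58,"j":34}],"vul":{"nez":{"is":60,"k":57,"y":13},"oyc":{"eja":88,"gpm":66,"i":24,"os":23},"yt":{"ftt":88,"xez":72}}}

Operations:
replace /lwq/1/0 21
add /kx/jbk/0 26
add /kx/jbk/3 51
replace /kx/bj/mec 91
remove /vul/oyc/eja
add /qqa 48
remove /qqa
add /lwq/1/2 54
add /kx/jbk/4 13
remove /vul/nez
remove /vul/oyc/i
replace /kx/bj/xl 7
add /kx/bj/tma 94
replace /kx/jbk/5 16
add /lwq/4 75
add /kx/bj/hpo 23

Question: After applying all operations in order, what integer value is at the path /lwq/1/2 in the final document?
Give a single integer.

After op 1 (replace /lwq/1/0 21): {"kx":{"bj":{"h":44,"mec":58,"xl":28},"jbk":[58,31,14,37]},"lwq":[[84,73,22,85,28],[21,34,48,3],{"bpa":70,"kgd":35,"ve":74},{"bd":58,"j":34}],"vul":{"nez":{"is":60,"k":57,"y":13},"oyc":{"eja":88,"gpm":66,"i":24,"os":23},"yt":{"ftt":88,"xez":72}}}
After op 2 (add /kx/jbk/0 26): {"kx":{"bj":{"h":44,"mec":58,"xl":28},"jbk":[26,58,31,14,37]},"lwq":[[84,73,22,85,28],[21,34,48,3],{"bpa":70,"kgd":35,"ve":74},{"bd":58,"j":34}],"vul":{"nez":{"is":60,"k":57,"y":13},"oyc":{"eja":88,"gpm":66,"i":24,"os":23},"yt":{"ftt":88,"xez":72}}}
After op 3 (add /kx/jbk/3 51): {"kx":{"bj":{"h":44,"mec":58,"xl":28},"jbk":[26,58,31,51,14,37]},"lwq":[[84,73,22,85,28],[21,34,48,3],{"bpa":70,"kgd":35,"ve":74},{"bd":58,"j":34}],"vul":{"nez":{"is":60,"k":57,"y":13},"oyc":{"eja":88,"gpm":66,"i":24,"os":23},"yt":{"ftt":88,"xez":72}}}
After op 4 (replace /kx/bj/mec 91): {"kx":{"bj":{"h":44,"mec":91,"xl":28},"jbk":[26,58,31,51,14,37]},"lwq":[[84,73,22,85,28],[21,34,48,3],{"bpa":70,"kgd":35,"ve":74},{"bd":58,"j":34}],"vul":{"nez":{"is":60,"k":57,"y":13},"oyc":{"eja":88,"gpm":66,"i":24,"os":23},"yt":{"ftt":88,"xez":72}}}
After op 5 (remove /vul/oyc/eja): {"kx":{"bj":{"h":44,"mec":91,"xl":28},"jbk":[26,58,31,51,14,37]},"lwq":[[84,73,22,85,28],[21,34,48,3],{"bpa":70,"kgd":35,"ve":74},{"bd":58,"j":34}],"vul":{"nez":{"is":60,"k":57,"y":13},"oyc":{"gpm":66,"i":24,"os":23},"yt":{"ftt":88,"xez":72}}}
After op 6 (add /qqa 48): {"kx":{"bj":{"h":44,"mec":91,"xl":28},"jbk":[26,58,31,51,14,37]},"lwq":[[84,73,22,85,28],[21,34,48,3],{"bpa":70,"kgd":35,"ve":74},{"bd":58,"j":34}],"qqa":48,"vul":{"nez":{"is":60,"k":57,"y":13},"oyc":{"gpm":66,"i":24,"os":23},"yt":{"ftt":88,"xez":72}}}
After op 7 (remove /qqa): {"kx":{"bj":{"h":44,"mec":91,"xl":28},"jbk":[26,58,31,51,14,37]},"lwq":[[84,73,22,85,28],[21,34,48,3],{"bpa":70,"kgd":35,"ve":74},{"bd":58,"j":34}],"vul":{"nez":{"is":60,"k":57,"y":13},"oyc":{"gpm":66,"i":24,"os":23},"yt":{"ftt":88,"xez":72}}}
After op 8 (add /lwq/1/2 54): {"kx":{"bj":{"h":44,"mec":91,"xl":28},"jbk":[26,58,31,51,14,37]},"lwq":[[84,73,22,85,28],[21,34,54,48,3],{"bpa":70,"kgd":35,"ve":74},{"bd":58,"j":34}],"vul":{"nez":{"is":60,"k":57,"y":13},"oyc":{"gpm":66,"i":24,"os":23},"yt":{"ftt":88,"xez":72}}}
After op 9 (add /kx/jbk/4 13): {"kx":{"bj":{"h":44,"mec":91,"xl":28},"jbk":[26,58,31,51,13,14,37]},"lwq":[[84,73,22,85,28],[21,34,54,48,3],{"bpa":70,"kgd":35,"ve":74},{"bd":58,"j":34}],"vul":{"nez":{"is":60,"k":57,"y":13},"oyc":{"gpm":66,"i":24,"os":23},"yt":{"ftt":88,"xez":72}}}
After op 10 (remove /vul/nez): {"kx":{"bj":{"h":44,"mec":91,"xl":28},"jbk":[26,58,31,51,13,14,37]},"lwq":[[84,73,22,85,28],[21,34,54,48,3],{"bpa":70,"kgd":35,"ve":74},{"bd":58,"j":34}],"vul":{"oyc":{"gpm":66,"i":24,"os":23},"yt":{"ftt":88,"xez":72}}}
After op 11 (remove /vul/oyc/i): {"kx":{"bj":{"h":44,"mec":91,"xl":28},"jbk":[26,58,31,51,13,14,37]},"lwq":[[84,73,22,85,28],[21,34,54,48,3],{"bpa":70,"kgd":35,"ve":74},{"bd":58,"j":34}],"vul":{"oyc":{"gpm":66,"os":23},"yt":{"ftt":88,"xez":72}}}
After op 12 (replace /kx/bj/xl 7): {"kx":{"bj":{"h":44,"mec":91,"xl":7},"jbk":[26,58,31,51,13,14,37]},"lwq":[[84,73,22,85,28],[21,34,54,48,3],{"bpa":70,"kgd":35,"ve":74},{"bd":58,"j":34}],"vul":{"oyc":{"gpm":66,"os":23},"yt":{"ftt":88,"xez":72}}}
After op 13 (add /kx/bj/tma 94): {"kx":{"bj":{"h":44,"mec":91,"tma":94,"xl":7},"jbk":[26,58,31,51,13,14,37]},"lwq":[[84,73,22,85,28],[21,34,54,48,3],{"bpa":70,"kgd":35,"ve":74},{"bd":58,"j":34}],"vul":{"oyc":{"gpm":66,"os":23},"yt":{"ftt":88,"xez":72}}}
After op 14 (replace /kx/jbk/5 16): {"kx":{"bj":{"h":44,"mec":91,"tma":94,"xl":7},"jbk":[26,58,31,51,13,16,37]},"lwq":[[84,73,22,85,28],[21,34,54,48,3],{"bpa":70,"kgd":35,"ve":74},{"bd":58,"j":34}],"vul":{"oyc":{"gpm":66,"os":23},"yt":{"ftt":88,"xez":72}}}
After op 15 (add /lwq/4 75): {"kx":{"bj":{"h":44,"mec":91,"tma":94,"xl":7},"jbk":[26,58,31,51,13,16,37]},"lwq":[[84,73,22,85,28],[21,34,54,48,3],{"bpa":70,"kgd":35,"ve":74},{"bd":58,"j":34},75],"vul":{"oyc":{"gpm":66,"os":23},"yt":{"ftt":88,"xez":72}}}
After op 16 (add /kx/bj/hpo 23): {"kx":{"bj":{"h":44,"hpo":23,"mec":91,"tma":94,"xl":7},"jbk":[26,58,31,51,13,16,37]},"lwq":[[84,73,22,85,28],[21,34,54,48,3],{"bpa":70,"kgd":35,"ve":74},{"bd":58,"j":34},75],"vul":{"oyc":{"gpm":66,"os":23},"yt":{"ftt":88,"xez":72}}}
Value at /lwq/1/2: 54

Answer: 54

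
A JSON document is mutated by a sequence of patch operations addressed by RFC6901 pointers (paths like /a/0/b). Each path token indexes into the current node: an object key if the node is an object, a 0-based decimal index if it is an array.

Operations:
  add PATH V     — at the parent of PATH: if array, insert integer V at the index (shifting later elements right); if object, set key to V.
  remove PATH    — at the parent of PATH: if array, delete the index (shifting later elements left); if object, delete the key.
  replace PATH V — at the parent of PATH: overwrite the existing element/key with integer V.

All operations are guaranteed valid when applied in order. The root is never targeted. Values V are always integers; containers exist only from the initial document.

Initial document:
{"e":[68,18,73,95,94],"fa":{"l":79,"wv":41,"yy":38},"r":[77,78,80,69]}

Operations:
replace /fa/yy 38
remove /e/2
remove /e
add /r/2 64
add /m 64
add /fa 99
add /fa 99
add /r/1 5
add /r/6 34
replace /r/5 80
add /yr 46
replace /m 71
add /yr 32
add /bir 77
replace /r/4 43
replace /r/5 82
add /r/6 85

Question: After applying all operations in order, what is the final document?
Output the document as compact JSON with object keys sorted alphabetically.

After op 1 (replace /fa/yy 38): {"e":[68,18,73,95,94],"fa":{"l":79,"wv":41,"yy":38},"r":[77,78,80,69]}
After op 2 (remove /e/2): {"e":[68,18,95,94],"fa":{"l":79,"wv":41,"yy":38},"r":[77,78,80,69]}
After op 3 (remove /e): {"fa":{"l":79,"wv":41,"yy":38},"r":[77,78,80,69]}
After op 4 (add /r/2 64): {"fa":{"l":79,"wv":41,"yy":38},"r":[77,78,64,80,69]}
After op 5 (add /m 64): {"fa":{"l":79,"wv":41,"yy":38},"m":64,"r":[77,78,64,80,69]}
After op 6 (add /fa 99): {"fa":99,"m":64,"r":[77,78,64,80,69]}
After op 7 (add /fa 99): {"fa":99,"m":64,"r":[77,78,64,80,69]}
After op 8 (add /r/1 5): {"fa":99,"m":64,"r":[77,5,78,64,80,69]}
After op 9 (add /r/6 34): {"fa":99,"m":64,"r":[77,5,78,64,80,69,34]}
After op 10 (replace /r/5 80): {"fa":99,"m":64,"r":[77,5,78,64,80,80,34]}
After op 11 (add /yr 46): {"fa":99,"m":64,"r":[77,5,78,64,80,80,34],"yr":46}
After op 12 (replace /m 71): {"fa":99,"m":71,"r":[77,5,78,64,80,80,34],"yr":46}
After op 13 (add /yr 32): {"fa":99,"m":71,"r":[77,5,78,64,80,80,34],"yr":32}
After op 14 (add /bir 77): {"bir":77,"fa":99,"m":71,"r":[77,5,78,64,80,80,34],"yr":32}
After op 15 (replace /r/4 43): {"bir":77,"fa":99,"m":71,"r":[77,5,78,64,43,80,34],"yr":32}
After op 16 (replace /r/5 82): {"bir":77,"fa":99,"m":71,"r":[77,5,78,64,43,82,34],"yr":32}
After op 17 (add /r/6 85): {"bir":77,"fa":99,"m":71,"r":[77,5,78,64,43,82,85,34],"yr":32}

Answer: {"bir":77,"fa":99,"m":71,"r":[77,5,78,64,43,82,85,34],"yr":32}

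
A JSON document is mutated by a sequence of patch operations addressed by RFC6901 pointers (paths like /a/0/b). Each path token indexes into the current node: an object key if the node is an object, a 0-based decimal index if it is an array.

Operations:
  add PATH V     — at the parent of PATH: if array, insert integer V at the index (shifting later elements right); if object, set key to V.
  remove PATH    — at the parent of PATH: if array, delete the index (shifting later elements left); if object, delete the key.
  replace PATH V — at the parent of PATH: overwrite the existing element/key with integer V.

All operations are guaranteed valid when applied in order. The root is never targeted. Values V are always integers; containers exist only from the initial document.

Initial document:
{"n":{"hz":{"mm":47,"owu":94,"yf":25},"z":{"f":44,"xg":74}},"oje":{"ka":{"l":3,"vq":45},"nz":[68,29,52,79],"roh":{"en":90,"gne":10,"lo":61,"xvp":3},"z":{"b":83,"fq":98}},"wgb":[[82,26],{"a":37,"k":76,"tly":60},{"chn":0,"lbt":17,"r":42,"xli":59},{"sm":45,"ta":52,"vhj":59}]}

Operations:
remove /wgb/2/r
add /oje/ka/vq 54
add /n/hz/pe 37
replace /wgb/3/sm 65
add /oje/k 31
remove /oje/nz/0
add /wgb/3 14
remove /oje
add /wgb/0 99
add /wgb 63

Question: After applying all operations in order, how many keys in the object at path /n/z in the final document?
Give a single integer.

Answer: 2

Derivation:
After op 1 (remove /wgb/2/r): {"n":{"hz":{"mm":47,"owu":94,"yf":25},"z":{"f":44,"xg":74}},"oje":{"ka":{"l":3,"vq":45},"nz":[68,29,52,79],"roh":{"en":90,"gne":10,"lo":61,"xvp":3},"z":{"b":83,"fq":98}},"wgb":[[82,26],{"a":37,"k":76,"tly":60},{"chn":0,"lbt":17,"xli":59},{"sm":45,"ta":52,"vhj":59}]}
After op 2 (add /oje/ka/vq 54): {"n":{"hz":{"mm":47,"owu":94,"yf":25},"z":{"f":44,"xg":74}},"oje":{"ka":{"l":3,"vq":54},"nz":[68,29,52,79],"roh":{"en":90,"gne":10,"lo":61,"xvp":3},"z":{"b":83,"fq":98}},"wgb":[[82,26],{"a":37,"k":76,"tly":60},{"chn":0,"lbt":17,"xli":59},{"sm":45,"ta":52,"vhj":59}]}
After op 3 (add /n/hz/pe 37): {"n":{"hz":{"mm":47,"owu":94,"pe":37,"yf":25},"z":{"f":44,"xg":74}},"oje":{"ka":{"l":3,"vq":54},"nz":[68,29,52,79],"roh":{"en":90,"gne":10,"lo":61,"xvp":3},"z":{"b":83,"fq":98}},"wgb":[[82,26],{"a":37,"k":76,"tly":60},{"chn":0,"lbt":17,"xli":59},{"sm":45,"ta":52,"vhj":59}]}
After op 4 (replace /wgb/3/sm 65): {"n":{"hz":{"mm":47,"owu":94,"pe":37,"yf":25},"z":{"f":44,"xg":74}},"oje":{"ka":{"l":3,"vq":54},"nz":[68,29,52,79],"roh":{"en":90,"gne":10,"lo":61,"xvp":3},"z":{"b":83,"fq":98}},"wgb":[[82,26],{"a":37,"k":76,"tly":60},{"chn":0,"lbt":17,"xli":59},{"sm":65,"ta":52,"vhj":59}]}
After op 5 (add /oje/k 31): {"n":{"hz":{"mm":47,"owu":94,"pe":37,"yf":25},"z":{"f":44,"xg":74}},"oje":{"k":31,"ka":{"l":3,"vq":54},"nz":[68,29,52,79],"roh":{"en":90,"gne":10,"lo":61,"xvp":3},"z":{"b":83,"fq":98}},"wgb":[[82,26],{"a":37,"k":76,"tly":60},{"chn":0,"lbt":17,"xli":59},{"sm":65,"ta":52,"vhj":59}]}
After op 6 (remove /oje/nz/0): {"n":{"hz":{"mm":47,"owu":94,"pe":37,"yf":25},"z":{"f":44,"xg":74}},"oje":{"k":31,"ka":{"l":3,"vq":54},"nz":[29,52,79],"roh":{"en":90,"gne":10,"lo":61,"xvp":3},"z":{"b":83,"fq":98}},"wgb":[[82,26],{"a":37,"k":76,"tly":60},{"chn":0,"lbt":17,"xli":59},{"sm":65,"ta":52,"vhj":59}]}
After op 7 (add /wgb/3 14): {"n":{"hz":{"mm":47,"owu":94,"pe":37,"yf":25},"z":{"f":44,"xg":74}},"oje":{"k":31,"ka":{"l":3,"vq":54},"nz":[29,52,79],"roh":{"en":90,"gne":10,"lo":61,"xvp":3},"z":{"b":83,"fq":98}},"wgb":[[82,26],{"a":37,"k":76,"tly":60},{"chn":0,"lbt":17,"xli":59},14,{"sm":65,"ta":52,"vhj":59}]}
After op 8 (remove /oje): {"n":{"hz":{"mm":47,"owu":94,"pe":37,"yf":25},"z":{"f":44,"xg":74}},"wgb":[[82,26],{"a":37,"k":76,"tly":60},{"chn":0,"lbt":17,"xli":59},14,{"sm":65,"ta":52,"vhj":59}]}
After op 9 (add /wgb/0 99): {"n":{"hz":{"mm":47,"owu":94,"pe":37,"yf":25},"z":{"f":44,"xg":74}},"wgb":[99,[82,26],{"a":37,"k":76,"tly":60},{"chn":0,"lbt":17,"xli":59},14,{"sm":65,"ta":52,"vhj":59}]}
After op 10 (add /wgb 63): {"n":{"hz":{"mm":47,"owu":94,"pe":37,"yf":25},"z":{"f":44,"xg":74}},"wgb":63}
Size at path /n/z: 2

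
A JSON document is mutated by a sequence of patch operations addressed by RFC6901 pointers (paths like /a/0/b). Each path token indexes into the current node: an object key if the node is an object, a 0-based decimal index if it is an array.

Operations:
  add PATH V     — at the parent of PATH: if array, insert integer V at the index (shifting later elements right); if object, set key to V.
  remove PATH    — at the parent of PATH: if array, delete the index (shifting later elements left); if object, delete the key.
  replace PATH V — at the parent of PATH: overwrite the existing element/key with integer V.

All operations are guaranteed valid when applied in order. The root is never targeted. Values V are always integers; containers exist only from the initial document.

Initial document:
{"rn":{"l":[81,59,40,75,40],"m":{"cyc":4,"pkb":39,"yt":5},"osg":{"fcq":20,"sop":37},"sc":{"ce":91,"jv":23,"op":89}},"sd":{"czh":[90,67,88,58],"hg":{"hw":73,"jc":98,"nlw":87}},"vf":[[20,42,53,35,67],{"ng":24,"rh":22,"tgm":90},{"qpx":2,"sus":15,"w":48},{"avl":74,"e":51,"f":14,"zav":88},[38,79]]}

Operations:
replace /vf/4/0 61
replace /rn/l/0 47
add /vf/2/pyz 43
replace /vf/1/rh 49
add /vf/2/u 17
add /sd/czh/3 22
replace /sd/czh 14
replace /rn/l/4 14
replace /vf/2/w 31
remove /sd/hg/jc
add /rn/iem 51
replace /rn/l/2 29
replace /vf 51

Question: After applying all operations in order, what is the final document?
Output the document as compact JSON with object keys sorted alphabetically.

Answer: {"rn":{"iem":51,"l":[47,59,29,75,14],"m":{"cyc":4,"pkb":39,"yt":5},"osg":{"fcq":20,"sop":37},"sc":{"ce":91,"jv":23,"op":89}},"sd":{"czh":14,"hg":{"hw":73,"nlw":87}},"vf":51}

Derivation:
After op 1 (replace /vf/4/0 61): {"rn":{"l":[81,59,40,75,40],"m":{"cyc":4,"pkb":39,"yt":5},"osg":{"fcq":20,"sop":37},"sc":{"ce":91,"jv":23,"op":89}},"sd":{"czh":[90,67,88,58],"hg":{"hw":73,"jc":98,"nlw":87}},"vf":[[20,42,53,35,67],{"ng":24,"rh":22,"tgm":90},{"qpx":2,"sus":15,"w":48},{"avl":74,"e":51,"f":14,"zav":88},[61,79]]}
After op 2 (replace /rn/l/0 47): {"rn":{"l":[47,59,40,75,40],"m":{"cyc":4,"pkb":39,"yt":5},"osg":{"fcq":20,"sop":37},"sc":{"ce":91,"jv":23,"op":89}},"sd":{"czh":[90,67,88,58],"hg":{"hw":73,"jc":98,"nlw":87}},"vf":[[20,42,53,35,67],{"ng":24,"rh":22,"tgm":90},{"qpx":2,"sus":15,"w":48},{"avl":74,"e":51,"f":14,"zav":88},[61,79]]}
After op 3 (add /vf/2/pyz 43): {"rn":{"l":[47,59,40,75,40],"m":{"cyc":4,"pkb":39,"yt":5},"osg":{"fcq":20,"sop":37},"sc":{"ce":91,"jv":23,"op":89}},"sd":{"czh":[90,67,88,58],"hg":{"hw":73,"jc":98,"nlw":87}},"vf":[[20,42,53,35,67],{"ng":24,"rh":22,"tgm":90},{"pyz":43,"qpx":2,"sus":15,"w":48},{"avl":74,"e":51,"f":14,"zav":88},[61,79]]}
After op 4 (replace /vf/1/rh 49): {"rn":{"l":[47,59,40,75,40],"m":{"cyc":4,"pkb":39,"yt":5},"osg":{"fcq":20,"sop":37},"sc":{"ce":91,"jv":23,"op":89}},"sd":{"czh":[90,67,88,58],"hg":{"hw":73,"jc":98,"nlw":87}},"vf":[[20,42,53,35,67],{"ng":24,"rh":49,"tgm":90},{"pyz":43,"qpx":2,"sus":15,"w":48},{"avl":74,"e":51,"f":14,"zav":88},[61,79]]}
After op 5 (add /vf/2/u 17): {"rn":{"l":[47,59,40,75,40],"m":{"cyc":4,"pkb":39,"yt":5},"osg":{"fcq":20,"sop":37},"sc":{"ce":91,"jv":23,"op":89}},"sd":{"czh":[90,67,88,58],"hg":{"hw":73,"jc":98,"nlw":87}},"vf":[[20,42,53,35,67],{"ng":24,"rh":49,"tgm":90},{"pyz":43,"qpx":2,"sus":15,"u":17,"w":48},{"avl":74,"e":51,"f":14,"zav":88},[61,79]]}
After op 6 (add /sd/czh/3 22): {"rn":{"l":[47,59,40,75,40],"m":{"cyc":4,"pkb":39,"yt":5},"osg":{"fcq":20,"sop":37},"sc":{"ce":91,"jv":23,"op":89}},"sd":{"czh":[90,67,88,22,58],"hg":{"hw":73,"jc":98,"nlw":87}},"vf":[[20,42,53,35,67],{"ng":24,"rh":49,"tgm":90},{"pyz":43,"qpx":2,"sus":15,"u":17,"w":48},{"avl":74,"e":51,"f":14,"zav":88},[61,79]]}
After op 7 (replace /sd/czh 14): {"rn":{"l":[47,59,40,75,40],"m":{"cyc":4,"pkb":39,"yt":5},"osg":{"fcq":20,"sop":37},"sc":{"ce":91,"jv":23,"op":89}},"sd":{"czh":14,"hg":{"hw":73,"jc":98,"nlw":87}},"vf":[[20,42,53,35,67],{"ng":24,"rh":49,"tgm":90},{"pyz":43,"qpx":2,"sus":15,"u":17,"w":48},{"avl":74,"e":51,"f":14,"zav":88},[61,79]]}
After op 8 (replace /rn/l/4 14): {"rn":{"l":[47,59,40,75,14],"m":{"cyc":4,"pkb":39,"yt":5},"osg":{"fcq":20,"sop":37},"sc":{"ce":91,"jv":23,"op":89}},"sd":{"czh":14,"hg":{"hw":73,"jc":98,"nlw":87}},"vf":[[20,42,53,35,67],{"ng":24,"rh":49,"tgm":90},{"pyz":43,"qpx":2,"sus":15,"u":17,"w":48},{"avl":74,"e":51,"f":14,"zav":88},[61,79]]}
After op 9 (replace /vf/2/w 31): {"rn":{"l":[47,59,40,75,14],"m":{"cyc":4,"pkb":39,"yt":5},"osg":{"fcq":20,"sop":37},"sc":{"ce":91,"jv":23,"op":89}},"sd":{"czh":14,"hg":{"hw":73,"jc":98,"nlw":87}},"vf":[[20,42,53,35,67],{"ng":24,"rh":49,"tgm":90},{"pyz":43,"qpx":2,"sus":15,"u":17,"w":31},{"avl":74,"e":51,"f":14,"zav":88},[61,79]]}
After op 10 (remove /sd/hg/jc): {"rn":{"l":[47,59,40,75,14],"m":{"cyc":4,"pkb":39,"yt":5},"osg":{"fcq":20,"sop":37},"sc":{"ce":91,"jv":23,"op":89}},"sd":{"czh":14,"hg":{"hw":73,"nlw":87}},"vf":[[20,42,53,35,67],{"ng":24,"rh":49,"tgm":90},{"pyz":43,"qpx":2,"sus":15,"u":17,"w":31},{"avl":74,"e":51,"f":14,"zav":88},[61,79]]}
After op 11 (add /rn/iem 51): {"rn":{"iem":51,"l":[47,59,40,75,14],"m":{"cyc":4,"pkb":39,"yt":5},"osg":{"fcq":20,"sop":37},"sc":{"ce":91,"jv":23,"op":89}},"sd":{"czh":14,"hg":{"hw":73,"nlw":87}},"vf":[[20,42,53,35,67],{"ng":24,"rh":49,"tgm":90},{"pyz":43,"qpx":2,"sus":15,"u":17,"w":31},{"avl":74,"e":51,"f":14,"zav":88},[61,79]]}
After op 12 (replace /rn/l/2 29): {"rn":{"iem":51,"l":[47,59,29,75,14],"m":{"cyc":4,"pkb":39,"yt":5},"osg":{"fcq":20,"sop":37},"sc":{"ce":91,"jv":23,"op":89}},"sd":{"czh":14,"hg":{"hw":73,"nlw":87}},"vf":[[20,42,53,35,67],{"ng":24,"rh":49,"tgm":90},{"pyz":43,"qpx":2,"sus":15,"u":17,"w":31},{"avl":74,"e":51,"f":14,"zav":88},[61,79]]}
After op 13 (replace /vf 51): {"rn":{"iem":51,"l":[47,59,29,75,14],"m":{"cyc":4,"pkb":39,"yt":5},"osg":{"fcq":20,"sop":37},"sc":{"ce":91,"jv":23,"op":89}},"sd":{"czh":14,"hg":{"hw":73,"nlw":87}},"vf":51}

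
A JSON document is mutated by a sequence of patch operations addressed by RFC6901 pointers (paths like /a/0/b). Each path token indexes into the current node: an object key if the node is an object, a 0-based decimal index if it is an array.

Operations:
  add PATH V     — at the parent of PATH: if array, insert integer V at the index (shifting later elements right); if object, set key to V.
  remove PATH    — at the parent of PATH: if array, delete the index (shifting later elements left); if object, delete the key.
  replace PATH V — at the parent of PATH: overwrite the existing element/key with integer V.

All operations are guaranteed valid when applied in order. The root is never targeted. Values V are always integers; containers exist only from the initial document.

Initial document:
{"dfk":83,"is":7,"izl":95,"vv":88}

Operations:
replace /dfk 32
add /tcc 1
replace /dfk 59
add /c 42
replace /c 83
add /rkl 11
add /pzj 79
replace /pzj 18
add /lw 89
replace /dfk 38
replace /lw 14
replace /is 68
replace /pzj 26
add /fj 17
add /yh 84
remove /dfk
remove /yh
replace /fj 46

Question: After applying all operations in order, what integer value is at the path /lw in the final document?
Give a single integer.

Answer: 14

Derivation:
After op 1 (replace /dfk 32): {"dfk":32,"is":7,"izl":95,"vv":88}
After op 2 (add /tcc 1): {"dfk":32,"is":7,"izl":95,"tcc":1,"vv":88}
After op 3 (replace /dfk 59): {"dfk":59,"is":7,"izl":95,"tcc":1,"vv":88}
After op 4 (add /c 42): {"c":42,"dfk":59,"is":7,"izl":95,"tcc":1,"vv":88}
After op 5 (replace /c 83): {"c":83,"dfk":59,"is":7,"izl":95,"tcc":1,"vv":88}
After op 6 (add /rkl 11): {"c":83,"dfk":59,"is":7,"izl":95,"rkl":11,"tcc":1,"vv":88}
After op 7 (add /pzj 79): {"c":83,"dfk":59,"is":7,"izl":95,"pzj":79,"rkl":11,"tcc":1,"vv":88}
After op 8 (replace /pzj 18): {"c":83,"dfk":59,"is":7,"izl":95,"pzj":18,"rkl":11,"tcc":1,"vv":88}
After op 9 (add /lw 89): {"c":83,"dfk":59,"is":7,"izl":95,"lw":89,"pzj":18,"rkl":11,"tcc":1,"vv":88}
After op 10 (replace /dfk 38): {"c":83,"dfk":38,"is":7,"izl":95,"lw":89,"pzj":18,"rkl":11,"tcc":1,"vv":88}
After op 11 (replace /lw 14): {"c":83,"dfk":38,"is":7,"izl":95,"lw":14,"pzj":18,"rkl":11,"tcc":1,"vv":88}
After op 12 (replace /is 68): {"c":83,"dfk":38,"is":68,"izl":95,"lw":14,"pzj":18,"rkl":11,"tcc":1,"vv":88}
After op 13 (replace /pzj 26): {"c":83,"dfk":38,"is":68,"izl":95,"lw":14,"pzj":26,"rkl":11,"tcc":1,"vv":88}
After op 14 (add /fj 17): {"c":83,"dfk":38,"fj":17,"is":68,"izl":95,"lw":14,"pzj":26,"rkl":11,"tcc":1,"vv":88}
After op 15 (add /yh 84): {"c":83,"dfk":38,"fj":17,"is":68,"izl":95,"lw":14,"pzj":26,"rkl":11,"tcc":1,"vv":88,"yh":84}
After op 16 (remove /dfk): {"c":83,"fj":17,"is":68,"izl":95,"lw":14,"pzj":26,"rkl":11,"tcc":1,"vv":88,"yh":84}
After op 17 (remove /yh): {"c":83,"fj":17,"is":68,"izl":95,"lw":14,"pzj":26,"rkl":11,"tcc":1,"vv":88}
After op 18 (replace /fj 46): {"c":83,"fj":46,"is":68,"izl":95,"lw":14,"pzj":26,"rkl":11,"tcc":1,"vv":88}
Value at /lw: 14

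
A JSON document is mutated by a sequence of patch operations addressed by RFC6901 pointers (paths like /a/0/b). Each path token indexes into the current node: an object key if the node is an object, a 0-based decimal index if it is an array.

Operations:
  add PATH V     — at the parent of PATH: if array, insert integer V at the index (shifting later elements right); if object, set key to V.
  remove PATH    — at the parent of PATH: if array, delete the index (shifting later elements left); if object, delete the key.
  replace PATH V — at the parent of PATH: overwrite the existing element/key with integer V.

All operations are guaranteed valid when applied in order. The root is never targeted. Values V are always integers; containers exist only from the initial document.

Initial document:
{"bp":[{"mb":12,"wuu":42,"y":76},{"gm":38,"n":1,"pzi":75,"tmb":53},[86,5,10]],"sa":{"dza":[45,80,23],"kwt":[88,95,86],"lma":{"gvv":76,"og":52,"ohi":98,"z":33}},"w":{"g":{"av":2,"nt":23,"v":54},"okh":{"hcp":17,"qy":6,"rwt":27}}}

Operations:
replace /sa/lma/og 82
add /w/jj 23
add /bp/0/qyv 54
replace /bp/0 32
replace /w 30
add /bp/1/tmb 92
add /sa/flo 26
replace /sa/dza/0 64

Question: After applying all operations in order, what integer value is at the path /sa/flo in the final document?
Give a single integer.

Answer: 26

Derivation:
After op 1 (replace /sa/lma/og 82): {"bp":[{"mb":12,"wuu":42,"y":76},{"gm":38,"n":1,"pzi":75,"tmb":53},[86,5,10]],"sa":{"dza":[45,80,23],"kwt":[88,95,86],"lma":{"gvv":76,"og":82,"ohi":98,"z":33}},"w":{"g":{"av":2,"nt":23,"v":54},"okh":{"hcp":17,"qy":6,"rwt":27}}}
After op 2 (add /w/jj 23): {"bp":[{"mb":12,"wuu":42,"y":76},{"gm":38,"n":1,"pzi":75,"tmb":53},[86,5,10]],"sa":{"dza":[45,80,23],"kwt":[88,95,86],"lma":{"gvv":76,"og":82,"ohi":98,"z":33}},"w":{"g":{"av":2,"nt":23,"v":54},"jj":23,"okh":{"hcp":17,"qy":6,"rwt":27}}}
After op 3 (add /bp/0/qyv 54): {"bp":[{"mb":12,"qyv":54,"wuu":42,"y":76},{"gm":38,"n":1,"pzi":75,"tmb":53},[86,5,10]],"sa":{"dza":[45,80,23],"kwt":[88,95,86],"lma":{"gvv":76,"og":82,"ohi":98,"z":33}},"w":{"g":{"av":2,"nt":23,"v":54},"jj":23,"okh":{"hcp":17,"qy":6,"rwt":27}}}
After op 4 (replace /bp/0 32): {"bp":[32,{"gm":38,"n":1,"pzi":75,"tmb":53},[86,5,10]],"sa":{"dza":[45,80,23],"kwt":[88,95,86],"lma":{"gvv":76,"og":82,"ohi":98,"z":33}},"w":{"g":{"av":2,"nt":23,"v":54},"jj":23,"okh":{"hcp":17,"qy":6,"rwt":27}}}
After op 5 (replace /w 30): {"bp":[32,{"gm":38,"n":1,"pzi":75,"tmb":53},[86,5,10]],"sa":{"dza":[45,80,23],"kwt":[88,95,86],"lma":{"gvv":76,"og":82,"ohi":98,"z":33}},"w":30}
After op 6 (add /bp/1/tmb 92): {"bp":[32,{"gm":38,"n":1,"pzi":75,"tmb":92},[86,5,10]],"sa":{"dza":[45,80,23],"kwt":[88,95,86],"lma":{"gvv":76,"og":82,"ohi":98,"z":33}},"w":30}
After op 7 (add /sa/flo 26): {"bp":[32,{"gm":38,"n":1,"pzi":75,"tmb":92},[86,5,10]],"sa":{"dza":[45,80,23],"flo":26,"kwt":[88,95,86],"lma":{"gvv":76,"og":82,"ohi":98,"z":33}},"w":30}
After op 8 (replace /sa/dza/0 64): {"bp":[32,{"gm":38,"n":1,"pzi":75,"tmb":92},[86,5,10]],"sa":{"dza":[64,80,23],"flo":26,"kwt":[88,95,86],"lma":{"gvv":76,"og":82,"ohi":98,"z":33}},"w":30}
Value at /sa/flo: 26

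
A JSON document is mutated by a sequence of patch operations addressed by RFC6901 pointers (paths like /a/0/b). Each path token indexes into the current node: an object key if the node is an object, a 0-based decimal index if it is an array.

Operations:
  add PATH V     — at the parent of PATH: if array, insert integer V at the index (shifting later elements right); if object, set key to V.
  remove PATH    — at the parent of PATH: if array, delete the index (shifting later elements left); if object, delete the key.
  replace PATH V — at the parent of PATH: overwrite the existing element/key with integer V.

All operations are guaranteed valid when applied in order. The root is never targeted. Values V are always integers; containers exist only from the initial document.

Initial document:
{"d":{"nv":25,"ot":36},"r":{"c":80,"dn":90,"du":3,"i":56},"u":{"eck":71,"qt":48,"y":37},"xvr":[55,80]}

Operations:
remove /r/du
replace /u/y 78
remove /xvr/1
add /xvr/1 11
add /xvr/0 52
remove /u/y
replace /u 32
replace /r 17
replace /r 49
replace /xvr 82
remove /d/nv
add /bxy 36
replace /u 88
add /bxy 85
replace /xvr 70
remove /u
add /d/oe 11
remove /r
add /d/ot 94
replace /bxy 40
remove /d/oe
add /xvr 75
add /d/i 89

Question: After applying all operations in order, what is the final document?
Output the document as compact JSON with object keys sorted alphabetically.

After op 1 (remove /r/du): {"d":{"nv":25,"ot":36},"r":{"c":80,"dn":90,"i":56},"u":{"eck":71,"qt":48,"y":37},"xvr":[55,80]}
After op 2 (replace /u/y 78): {"d":{"nv":25,"ot":36},"r":{"c":80,"dn":90,"i":56},"u":{"eck":71,"qt":48,"y":78},"xvr":[55,80]}
After op 3 (remove /xvr/1): {"d":{"nv":25,"ot":36},"r":{"c":80,"dn":90,"i":56},"u":{"eck":71,"qt":48,"y":78},"xvr":[55]}
After op 4 (add /xvr/1 11): {"d":{"nv":25,"ot":36},"r":{"c":80,"dn":90,"i":56},"u":{"eck":71,"qt":48,"y":78},"xvr":[55,11]}
After op 5 (add /xvr/0 52): {"d":{"nv":25,"ot":36},"r":{"c":80,"dn":90,"i":56},"u":{"eck":71,"qt":48,"y":78},"xvr":[52,55,11]}
After op 6 (remove /u/y): {"d":{"nv":25,"ot":36},"r":{"c":80,"dn":90,"i":56},"u":{"eck":71,"qt":48},"xvr":[52,55,11]}
After op 7 (replace /u 32): {"d":{"nv":25,"ot":36},"r":{"c":80,"dn":90,"i":56},"u":32,"xvr":[52,55,11]}
After op 8 (replace /r 17): {"d":{"nv":25,"ot":36},"r":17,"u":32,"xvr":[52,55,11]}
After op 9 (replace /r 49): {"d":{"nv":25,"ot":36},"r":49,"u":32,"xvr":[52,55,11]}
After op 10 (replace /xvr 82): {"d":{"nv":25,"ot":36},"r":49,"u":32,"xvr":82}
After op 11 (remove /d/nv): {"d":{"ot":36},"r":49,"u":32,"xvr":82}
After op 12 (add /bxy 36): {"bxy":36,"d":{"ot":36},"r":49,"u":32,"xvr":82}
After op 13 (replace /u 88): {"bxy":36,"d":{"ot":36},"r":49,"u":88,"xvr":82}
After op 14 (add /bxy 85): {"bxy":85,"d":{"ot":36},"r":49,"u":88,"xvr":82}
After op 15 (replace /xvr 70): {"bxy":85,"d":{"ot":36},"r":49,"u":88,"xvr":70}
After op 16 (remove /u): {"bxy":85,"d":{"ot":36},"r":49,"xvr":70}
After op 17 (add /d/oe 11): {"bxy":85,"d":{"oe":11,"ot":36},"r":49,"xvr":70}
After op 18 (remove /r): {"bxy":85,"d":{"oe":11,"ot":36},"xvr":70}
After op 19 (add /d/ot 94): {"bxy":85,"d":{"oe":11,"ot":94},"xvr":70}
After op 20 (replace /bxy 40): {"bxy":40,"d":{"oe":11,"ot":94},"xvr":70}
After op 21 (remove /d/oe): {"bxy":40,"d":{"ot":94},"xvr":70}
After op 22 (add /xvr 75): {"bxy":40,"d":{"ot":94},"xvr":75}
After op 23 (add /d/i 89): {"bxy":40,"d":{"i":89,"ot":94},"xvr":75}

Answer: {"bxy":40,"d":{"i":89,"ot":94},"xvr":75}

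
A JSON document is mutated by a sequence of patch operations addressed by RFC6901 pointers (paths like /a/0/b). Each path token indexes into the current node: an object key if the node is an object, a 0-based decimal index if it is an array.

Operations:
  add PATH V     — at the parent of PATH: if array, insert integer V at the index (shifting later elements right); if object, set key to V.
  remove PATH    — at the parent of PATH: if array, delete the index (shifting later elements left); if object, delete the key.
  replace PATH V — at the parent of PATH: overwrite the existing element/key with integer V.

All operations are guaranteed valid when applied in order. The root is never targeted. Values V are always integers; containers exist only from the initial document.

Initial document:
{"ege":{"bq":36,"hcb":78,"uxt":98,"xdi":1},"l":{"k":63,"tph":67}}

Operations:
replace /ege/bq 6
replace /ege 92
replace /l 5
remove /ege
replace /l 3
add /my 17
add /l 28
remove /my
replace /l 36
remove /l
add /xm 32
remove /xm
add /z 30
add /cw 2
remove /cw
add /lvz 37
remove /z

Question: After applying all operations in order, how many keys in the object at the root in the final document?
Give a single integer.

After op 1 (replace /ege/bq 6): {"ege":{"bq":6,"hcb":78,"uxt":98,"xdi":1},"l":{"k":63,"tph":67}}
After op 2 (replace /ege 92): {"ege":92,"l":{"k":63,"tph":67}}
After op 3 (replace /l 5): {"ege":92,"l":5}
After op 4 (remove /ege): {"l":5}
After op 5 (replace /l 3): {"l":3}
After op 6 (add /my 17): {"l":3,"my":17}
After op 7 (add /l 28): {"l":28,"my":17}
After op 8 (remove /my): {"l":28}
After op 9 (replace /l 36): {"l":36}
After op 10 (remove /l): {}
After op 11 (add /xm 32): {"xm":32}
After op 12 (remove /xm): {}
After op 13 (add /z 30): {"z":30}
After op 14 (add /cw 2): {"cw":2,"z":30}
After op 15 (remove /cw): {"z":30}
After op 16 (add /lvz 37): {"lvz":37,"z":30}
After op 17 (remove /z): {"lvz":37}
Size at the root: 1

Answer: 1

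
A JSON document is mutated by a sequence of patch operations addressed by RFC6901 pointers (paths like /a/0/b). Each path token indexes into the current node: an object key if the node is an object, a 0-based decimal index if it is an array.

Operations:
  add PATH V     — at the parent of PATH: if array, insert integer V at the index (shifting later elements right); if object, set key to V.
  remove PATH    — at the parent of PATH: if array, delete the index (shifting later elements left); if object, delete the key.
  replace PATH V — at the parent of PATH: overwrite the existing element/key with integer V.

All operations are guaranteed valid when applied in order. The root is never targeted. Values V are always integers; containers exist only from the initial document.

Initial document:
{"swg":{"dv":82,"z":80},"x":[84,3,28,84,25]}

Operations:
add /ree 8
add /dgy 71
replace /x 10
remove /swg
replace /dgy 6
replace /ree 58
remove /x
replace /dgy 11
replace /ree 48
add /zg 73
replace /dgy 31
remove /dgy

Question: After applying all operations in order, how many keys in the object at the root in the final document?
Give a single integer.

After op 1 (add /ree 8): {"ree":8,"swg":{"dv":82,"z":80},"x":[84,3,28,84,25]}
After op 2 (add /dgy 71): {"dgy":71,"ree":8,"swg":{"dv":82,"z":80},"x":[84,3,28,84,25]}
After op 3 (replace /x 10): {"dgy":71,"ree":8,"swg":{"dv":82,"z":80},"x":10}
After op 4 (remove /swg): {"dgy":71,"ree":8,"x":10}
After op 5 (replace /dgy 6): {"dgy":6,"ree":8,"x":10}
After op 6 (replace /ree 58): {"dgy":6,"ree":58,"x":10}
After op 7 (remove /x): {"dgy":6,"ree":58}
After op 8 (replace /dgy 11): {"dgy":11,"ree":58}
After op 9 (replace /ree 48): {"dgy":11,"ree":48}
After op 10 (add /zg 73): {"dgy":11,"ree":48,"zg":73}
After op 11 (replace /dgy 31): {"dgy":31,"ree":48,"zg":73}
After op 12 (remove /dgy): {"ree":48,"zg":73}
Size at the root: 2

Answer: 2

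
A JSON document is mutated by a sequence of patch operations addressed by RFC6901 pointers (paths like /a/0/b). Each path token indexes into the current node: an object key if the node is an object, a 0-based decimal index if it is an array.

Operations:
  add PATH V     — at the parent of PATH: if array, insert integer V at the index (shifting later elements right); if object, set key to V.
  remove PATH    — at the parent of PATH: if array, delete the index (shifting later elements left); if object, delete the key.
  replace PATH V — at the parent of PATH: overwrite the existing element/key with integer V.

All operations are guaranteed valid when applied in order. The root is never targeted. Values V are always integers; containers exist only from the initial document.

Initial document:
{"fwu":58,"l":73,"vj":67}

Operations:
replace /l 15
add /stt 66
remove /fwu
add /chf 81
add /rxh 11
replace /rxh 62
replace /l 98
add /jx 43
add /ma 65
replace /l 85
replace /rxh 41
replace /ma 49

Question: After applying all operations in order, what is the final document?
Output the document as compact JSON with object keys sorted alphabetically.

After op 1 (replace /l 15): {"fwu":58,"l":15,"vj":67}
After op 2 (add /stt 66): {"fwu":58,"l":15,"stt":66,"vj":67}
After op 3 (remove /fwu): {"l":15,"stt":66,"vj":67}
After op 4 (add /chf 81): {"chf":81,"l":15,"stt":66,"vj":67}
After op 5 (add /rxh 11): {"chf":81,"l":15,"rxh":11,"stt":66,"vj":67}
After op 6 (replace /rxh 62): {"chf":81,"l":15,"rxh":62,"stt":66,"vj":67}
After op 7 (replace /l 98): {"chf":81,"l":98,"rxh":62,"stt":66,"vj":67}
After op 8 (add /jx 43): {"chf":81,"jx":43,"l":98,"rxh":62,"stt":66,"vj":67}
After op 9 (add /ma 65): {"chf":81,"jx":43,"l":98,"ma":65,"rxh":62,"stt":66,"vj":67}
After op 10 (replace /l 85): {"chf":81,"jx":43,"l":85,"ma":65,"rxh":62,"stt":66,"vj":67}
After op 11 (replace /rxh 41): {"chf":81,"jx":43,"l":85,"ma":65,"rxh":41,"stt":66,"vj":67}
After op 12 (replace /ma 49): {"chf":81,"jx":43,"l":85,"ma":49,"rxh":41,"stt":66,"vj":67}

Answer: {"chf":81,"jx":43,"l":85,"ma":49,"rxh":41,"stt":66,"vj":67}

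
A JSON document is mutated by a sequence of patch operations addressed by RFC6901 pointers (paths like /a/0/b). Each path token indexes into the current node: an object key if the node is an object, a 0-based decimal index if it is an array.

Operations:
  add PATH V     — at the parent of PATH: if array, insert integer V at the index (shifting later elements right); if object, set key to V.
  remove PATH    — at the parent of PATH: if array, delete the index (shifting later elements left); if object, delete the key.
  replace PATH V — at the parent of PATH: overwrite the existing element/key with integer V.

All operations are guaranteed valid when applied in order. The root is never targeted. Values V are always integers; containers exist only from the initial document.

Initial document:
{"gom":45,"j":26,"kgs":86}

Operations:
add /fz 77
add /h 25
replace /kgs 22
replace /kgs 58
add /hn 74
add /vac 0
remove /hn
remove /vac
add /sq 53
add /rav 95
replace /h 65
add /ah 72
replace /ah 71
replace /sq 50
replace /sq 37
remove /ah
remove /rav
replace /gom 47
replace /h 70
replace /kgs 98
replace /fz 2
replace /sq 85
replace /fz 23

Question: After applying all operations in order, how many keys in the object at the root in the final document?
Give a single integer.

After op 1 (add /fz 77): {"fz":77,"gom":45,"j":26,"kgs":86}
After op 2 (add /h 25): {"fz":77,"gom":45,"h":25,"j":26,"kgs":86}
After op 3 (replace /kgs 22): {"fz":77,"gom":45,"h":25,"j":26,"kgs":22}
After op 4 (replace /kgs 58): {"fz":77,"gom":45,"h":25,"j":26,"kgs":58}
After op 5 (add /hn 74): {"fz":77,"gom":45,"h":25,"hn":74,"j":26,"kgs":58}
After op 6 (add /vac 0): {"fz":77,"gom":45,"h":25,"hn":74,"j":26,"kgs":58,"vac":0}
After op 7 (remove /hn): {"fz":77,"gom":45,"h":25,"j":26,"kgs":58,"vac":0}
After op 8 (remove /vac): {"fz":77,"gom":45,"h":25,"j":26,"kgs":58}
After op 9 (add /sq 53): {"fz":77,"gom":45,"h":25,"j":26,"kgs":58,"sq":53}
After op 10 (add /rav 95): {"fz":77,"gom":45,"h":25,"j":26,"kgs":58,"rav":95,"sq":53}
After op 11 (replace /h 65): {"fz":77,"gom":45,"h":65,"j":26,"kgs":58,"rav":95,"sq":53}
After op 12 (add /ah 72): {"ah":72,"fz":77,"gom":45,"h":65,"j":26,"kgs":58,"rav":95,"sq":53}
After op 13 (replace /ah 71): {"ah":71,"fz":77,"gom":45,"h":65,"j":26,"kgs":58,"rav":95,"sq":53}
After op 14 (replace /sq 50): {"ah":71,"fz":77,"gom":45,"h":65,"j":26,"kgs":58,"rav":95,"sq":50}
After op 15 (replace /sq 37): {"ah":71,"fz":77,"gom":45,"h":65,"j":26,"kgs":58,"rav":95,"sq":37}
After op 16 (remove /ah): {"fz":77,"gom":45,"h":65,"j":26,"kgs":58,"rav":95,"sq":37}
After op 17 (remove /rav): {"fz":77,"gom":45,"h":65,"j":26,"kgs":58,"sq":37}
After op 18 (replace /gom 47): {"fz":77,"gom":47,"h":65,"j":26,"kgs":58,"sq":37}
After op 19 (replace /h 70): {"fz":77,"gom":47,"h":70,"j":26,"kgs":58,"sq":37}
After op 20 (replace /kgs 98): {"fz":77,"gom":47,"h":70,"j":26,"kgs":98,"sq":37}
After op 21 (replace /fz 2): {"fz":2,"gom":47,"h":70,"j":26,"kgs":98,"sq":37}
After op 22 (replace /sq 85): {"fz":2,"gom":47,"h":70,"j":26,"kgs":98,"sq":85}
After op 23 (replace /fz 23): {"fz":23,"gom":47,"h":70,"j":26,"kgs":98,"sq":85}
Size at the root: 6

Answer: 6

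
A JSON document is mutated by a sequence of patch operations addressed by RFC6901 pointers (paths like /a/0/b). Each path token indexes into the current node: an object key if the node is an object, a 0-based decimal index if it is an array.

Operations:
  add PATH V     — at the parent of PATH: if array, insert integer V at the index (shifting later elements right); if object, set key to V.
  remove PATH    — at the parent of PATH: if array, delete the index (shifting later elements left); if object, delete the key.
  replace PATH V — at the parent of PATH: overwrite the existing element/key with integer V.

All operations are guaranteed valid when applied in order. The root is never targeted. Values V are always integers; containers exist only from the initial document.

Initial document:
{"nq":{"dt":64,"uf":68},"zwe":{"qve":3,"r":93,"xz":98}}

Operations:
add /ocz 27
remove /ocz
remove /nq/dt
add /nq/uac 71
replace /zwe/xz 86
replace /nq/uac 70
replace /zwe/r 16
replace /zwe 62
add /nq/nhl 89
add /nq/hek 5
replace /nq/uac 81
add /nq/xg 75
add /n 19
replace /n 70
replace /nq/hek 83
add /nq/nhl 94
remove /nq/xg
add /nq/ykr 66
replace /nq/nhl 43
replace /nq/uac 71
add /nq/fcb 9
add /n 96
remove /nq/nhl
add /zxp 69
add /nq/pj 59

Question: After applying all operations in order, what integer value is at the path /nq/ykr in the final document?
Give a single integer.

Answer: 66

Derivation:
After op 1 (add /ocz 27): {"nq":{"dt":64,"uf":68},"ocz":27,"zwe":{"qve":3,"r":93,"xz":98}}
After op 2 (remove /ocz): {"nq":{"dt":64,"uf":68},"zwe":{"qve":3,"r":93,"xz":98}}
After op 3 (remove /nq/dt): {"nq":{"uf":68},"zwe":{"qve":3,"r":93,"xz":98}}
After op 4 (add /nq/uac 71): {"nq":{"uac":71,"uf":68},"zwe":{"qve":3,"r":93,"xz":98}}
After op 5 (replace /zwe/xz 86): {"nq":{"uac":71,"uf":68},"zwe":{"qve":3,"r":93,"xz":86}}
After op 6 (replace /nq/uac 70): {"nq":{"uac":70,"uf":68},"zwe":{"qve":3,"r":93,"xz":86}}
After op 7 (replace /zwe/r 16): {"nq":{"uac":70,"uf":68},"zwe":{"qve":3,"r":16,"xz":86}}
After op 8 (replace /zwe 62): {"nq":{"uac":70,"uf":68},"zwe":62}
After op 9 (add /nq/nhl 89): {"nq":{"nhl":89,"uac":70,"uf":68},"zwe":62}
After op 10 (add /nq/hek 5): {"nq":{"hek":5,"nhl":89,"uac":70,"uf":68},"zwe":62}
After op 11 (replace /nq/uac 81): {"nq":{"hek":5,"nhl":89,"uac":81,"uf":68},"zwe":62}
After op 12 (add /nq/xg 75): {"nq":{"hek":5,"nhl":89,"uac":81,"uf":68,"xg":75},"zwe":62}
After op 13 (add /n 19): {"n":19,"nq":{"hek":5,"nhl":89,"uac":81,"uf":68,"xg":75},"zwe":62}
After op 14 (replace /n 70): {"n":70,"nq":{"hek":5,"nhl":89,"uac":81,"uf":68,"xg":75},"zwe":62}
After op 15 (replace /nq/hek 83): {"n":70,"nq":{"hek":83,"nhl":89,"uac":81,"uf":68,"xg":75},"zwe":62}
After op 16 (add /nq/nhl 94): {"n":70,"nq":{"hek":83,"nhl":94,"uac":81,"uf":68,"xg":75},"zwe":62}
After op 17 (remove /nq/xg): {"n":70,"nq":{"hek":83,"nhl":94,"uac":81,"uf":68},"zwe":62}
After op 18 (add /nq/ykr 66): {"n":70,"nq":{"hek":83,"nhl":94,"uac":81,"uf":68,"ykr":66},"zwe":62}
After op 19 (replace /nq/nhl 43): {"n":70,"nq":{"hek":83,"nhl":43,"uac":81,"uf":68,"ykr":66},"zwe":62}
After op 20 (replace /nq/uac 71): {"n":70,"nq":{"hek":83,"nhl":43,"uac":71,"uf":68,"ykr":66},"zwe":62}
After op 21 (add /nq/fcb 9): {"n":70,"nq":{"fcb":9,"hek":83,"nhl":43,"uac":71,"uf":68,"ykr":66},"zwe":62}
After op 22 (add /n 96): {"n":96,"nq":{"fcb":9,"hek":83,"nhl":43,"uac":71,"uf":68,"ykr":66},"zwe":62}
After op 23 (remove /nq/nhl): {"n":96,"nq":{"fcb":9,"hek":83,"uac":71,"uf":68,"ykr":66},"zwe":62}
After op 24 (add /zxp 69): {"n":96,"nq":{"fcb":9,"hek":83,"uac":71,"uf":68,"ykr":66},"zwe":62,"zxp":69}
After op 25 (add /nq/pj 59): {"n":96,"nq":{"fcb":9,"hek":83,"pj":59,"uac":71,"uf":68,"ykr":66},"zwe":62,"zxp":69}
Value at /nq/ykr: 66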